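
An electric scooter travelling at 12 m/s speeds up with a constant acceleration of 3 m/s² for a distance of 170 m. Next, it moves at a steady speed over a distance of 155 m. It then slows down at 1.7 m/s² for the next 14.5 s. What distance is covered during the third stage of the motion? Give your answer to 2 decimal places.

315.99 m

Phase 1 (accelerating): v₀ = 12.0 m/s, a = 3 m/s².
v² = v₀² + 2aΔx = 12.0² + 2·3·170 = 1160 → v = 34.1 m/s
t = (v − v₀)/a = (34.1 − 12.0)/3 = 7.37 s

Phase 2 (constant speed): v₀ = 34.1 m/s, a = 0 m/s².
Constant speed: t = d/v = 155/34.1 = 4.54 s

Phase 3 (decelerating): v₀ = 34.1 m/s, a = -1.7 m/s².
v = v₀ + at = 34.1 + (-1.7)(14.5) = 9.47 m/s
Δx = v₀t + ½at² = 34.1·14.5 + 0.5·-1.7·14.5² = 316 m
Distance in phase 3 = 316 m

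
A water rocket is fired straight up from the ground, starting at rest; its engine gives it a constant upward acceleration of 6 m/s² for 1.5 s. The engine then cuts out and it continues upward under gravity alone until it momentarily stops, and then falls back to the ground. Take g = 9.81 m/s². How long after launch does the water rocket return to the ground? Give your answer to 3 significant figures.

3.91 s

Phase 1 (powered ascent): v₀ = 0 m/s, a = 6 m/s².
v = v₀ + at = 0 + (6)(1.5) = 9.00 m/s
Δx = v₀t + ½at² = 0·1.5 + 0.5·6·1.5² = 6.75 m

Phase 2 (coasting upward): v₀ = 9.00 m/s, a = -9.81 m/s².
v = v₀ + at → t = (0 − 9.00) / -9.81 = 0.917 s
v² = v₀² + 2aΔx → Δx = (0² − 9.00²)/(2·-9.81) = 4.13 m

Phase 3 (free fall): v₀ = 0 m/s, a = -9.81 m/s².
Falls 10.9 m from rest: t = √(2·10.9/9.81) = 1.49 s; v = g·t = 14.6 m/s.
Total time = 1.50 + 0.917 + 1.49 = 3.91 s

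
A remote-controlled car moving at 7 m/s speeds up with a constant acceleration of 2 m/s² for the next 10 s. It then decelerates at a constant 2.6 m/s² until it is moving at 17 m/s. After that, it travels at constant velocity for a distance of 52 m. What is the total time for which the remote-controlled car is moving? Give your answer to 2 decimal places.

16.90 s

Phase 1 (accelerating): v₀ = 7.00 m/s, a = 2 m/s².
v = v₀ + at = 7.00 + (2)(10) = 27.0 m/s
Δx = v₀t + ½at² = 7.00·10 + 0.5·2·10² = 170 m

Phase 2 (decelerating): v₀ = 27.0 m/s, a = -2.6 m/s².
v = v₀ + at → t = (17 − 27.0) / -2.6 = 3.85 s
v² = v₀² + 2aΔx → Δx = (17² − 27.0²)/(2·-2.6) = 84.6 m

Phase 3 (constant speed): v₀ = 17.0 m/s, a = 0 m/s².
Constant speed: t = d/v = 52/17.0 = 3.06 s
Total time = 10.0 + 3.85 + 3.06 = 16.9 s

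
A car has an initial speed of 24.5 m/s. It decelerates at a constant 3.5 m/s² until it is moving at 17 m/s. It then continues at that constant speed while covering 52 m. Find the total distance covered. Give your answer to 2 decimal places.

96.46 m

Phase 1 (decelerating): v₀ = 24.5 m/s, a = -3.5 m/s².
v = v₀ + at → t = (17 − 24.5) / -3.5 = 2.14 s
v² = v₀² + 2aΔx → Δx = (17² − 24.5²)/(2·-3.5) = 44.5 m

Phase 2 (constant speed): v₀ = 17.0 m/s, a = 0 m/s².
Constant speed: t = d/v = 52/17.0 = 3.06 s
Total distance = 44.5 + 52.0 = 96.5 m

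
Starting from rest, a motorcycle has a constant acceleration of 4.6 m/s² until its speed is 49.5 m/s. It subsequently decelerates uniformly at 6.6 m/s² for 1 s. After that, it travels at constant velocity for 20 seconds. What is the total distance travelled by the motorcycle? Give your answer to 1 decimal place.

1170.5 m

Phase 1 (accelerating): v₀ = 0 m/s, a = 4.6 m/s².
v = v₀ + at → t = (49.5 − 0) / 4.6 = 10.8 s
v² = v₀² + 2aΔx → Δx = (49.5² − 0²)/(2·4.6) = 266 m

Phase 2 (decelerating): v₀ = 49.5 m/s, a = -6.6 m/s².
v = v₀ + at = 49.5 + (-6.6)(1) = 42.9 m/s
Δx = v₀t + ½at² = 49.5·1 + 0.5·-6.6·1² = 46.2 m

Phase 3 (constant speed): v₀ = 42.9 m/s, a = 0 m/s².
v = v₀ + at = 42.9 + (0)(20) = 42.9 m/s
Δx = v₀t + ½at² = 42.9·20 + 0.5·0·20² = 858 m
Total distance = 266 + 46.2 + 858 = 1170 m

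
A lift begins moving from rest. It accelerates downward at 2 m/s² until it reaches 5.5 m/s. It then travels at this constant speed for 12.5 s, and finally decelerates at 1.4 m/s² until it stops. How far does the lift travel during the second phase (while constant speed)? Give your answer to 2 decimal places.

Phase 1 (accelerating): v₀ = 0 m/s, a = 2 m/s².
v = v₀ + at → t = (5.5 − 0) / 2 = 2.75 s
v² = v₀² + 2aΔx → Δx = (5.5² − 0²)/(2·2) = 7.56 m

Phase 2 (constant speed): v₀ = 5.50 m/s, a = 0 m/s².
v = v₀ + at = 5.50 + (0)(12.5) = 5.50 m/s
Δx = v₀t + ½at² = 5.50·12.5 + 0.5·0·12.5² = 68.8 m
Distance in phase 2 = 68.8 m

68.75 m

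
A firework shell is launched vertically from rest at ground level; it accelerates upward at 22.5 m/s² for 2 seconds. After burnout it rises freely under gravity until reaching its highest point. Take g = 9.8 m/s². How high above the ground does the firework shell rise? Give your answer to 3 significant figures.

148 m

Phase 1 (powered ascent): v₀ = 0 m/s, a = 22.5 m/s².
v = v₀ + at = 0 + (22.5)(2) = 45.0 m/s
Δx = v₀t + ½at² = 0·2 + 0.5·22.5·2² = 45.0 m

Phase 2 (coasting upward): v₀ = 45.0 m/s, a = -9.8 m/s².
v = v₀ + at → t = (0 − 45.0) / -9.8 = 4.59 s
v² = v₀² + 2aΔx → Δx = (0² − 45.0²)/(2·-9.8) = 103 m
Maximum height = 45.0 + 103 = 148 m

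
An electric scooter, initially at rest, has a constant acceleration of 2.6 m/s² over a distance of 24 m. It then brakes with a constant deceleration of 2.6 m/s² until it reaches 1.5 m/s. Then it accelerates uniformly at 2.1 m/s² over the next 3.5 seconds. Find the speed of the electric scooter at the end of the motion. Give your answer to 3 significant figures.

Phase 1 (accelerating): v₀ = 0 m/s, a = 2.6 m/s².
v² = v₀² + 2aΔx = 0² + 2·2.6·24 = 125 → v = 11.2 m/s
t = (v − v₀)/a = (11.2 − 0)/2.6 = 4.30 s

Phase 2 (decelerating): v₀ = 11.2 m/s, a = -2.6 m/s².
v = v₀ + at → t = (1.5 − 11.2) / -2.6 = 3.72 s
v² = v₀² + 2aΔx → Δx = (1.5² − 11.2²)/(2·-2.6) = 23.6 m

Phase 3 (accelerating): v₀ = 1.50 m/s, a = 2.1 m/s².
v = v₀ + at = 1.50 + (2.1)(3.5) = 8.85 m/s
Δx = v₀t + ½at² = 1.50·3.5 + 0.5·2.1·3.5² = 18.1 m
Final speed = 8.85 m/s

8.85 m/s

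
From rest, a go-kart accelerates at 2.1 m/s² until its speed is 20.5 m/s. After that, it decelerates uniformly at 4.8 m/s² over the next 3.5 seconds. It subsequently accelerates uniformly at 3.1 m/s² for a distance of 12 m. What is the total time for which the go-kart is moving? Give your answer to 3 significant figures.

Phase 1 (accelerating): v₀ = 0 m/s, a = 2.1 m/s².
v = v₀ + at → t = (20.5 − 0) / 2.1 = 9.76 s
v² = v₀² + 2aΔx → Δx = (20.5² − 0²)/(2·2.1) = 100 m

Phase 2 (decelerating): v₀ = 20.5 m/s, a = -4.8 m/s².
v = v₀ + at = 20.5 + (-4.8)(3.5) = 3.70 m/s
Δx = v₀t + ½at² = 20.5·3.5 + 0.5·-4.8·3.5² = 42.3 m

Phase 3 (accelerating): v₀ = 3.70 m/s, a = 3.1 m/s².
v² = v₀² + 2aΔx = 3.70² + 2·3.1·12 = 88.1 → v = 9.39 m/s
t = (v − v₀)/a = (9.39 − 3.70)/3.1 = 1.83 s
Total time = 9.76 + 3.50 + 1.83 = 15.1 s

15.1 s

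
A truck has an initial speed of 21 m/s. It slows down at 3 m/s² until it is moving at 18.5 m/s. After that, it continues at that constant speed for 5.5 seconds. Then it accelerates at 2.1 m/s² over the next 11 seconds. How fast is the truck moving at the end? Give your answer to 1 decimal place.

Phase 1 (decelerating): v₀ = 21.0 m/s, a = -3 m/s².
v = v₀ + at → t = (18.5 − 21.0) / -3 = 0.833 s
v² = v₀² + 2aΔx → Δx = (18.5² − 21.0²)/(2·-3) = 16.5 m

Phase 2 (constant speed): v₀ = 18.5 m/s, a = 0 m/s².
v = v₀ + at = 18.5 + (0)(5.5) = 18.5 m/s
Δx = v₀t + ½at² = 18.5·5.5 + 0.5·0·5.5² = 102 m

Phase 3 (accelerating): v₀ = 18.5 m/s, a = 2.1 m/s².
v = v₀ + at = 18.5 + (2.1)(11) = 41.6 m/s
Δx = v₀t + ½at² = 18.5·11 + 0.5·2.1·11² = 331 m
Final speed = 41.6 m/s

41.6 m/s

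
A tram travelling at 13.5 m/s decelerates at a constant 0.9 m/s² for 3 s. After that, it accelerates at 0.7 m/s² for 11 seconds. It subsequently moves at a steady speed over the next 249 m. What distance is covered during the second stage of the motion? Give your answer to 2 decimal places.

Phase 1 (decelerating): v₀ = 13.5 m/s, a = -0.9 m/s².
v = v₀ + at = 13.5 + (-0.9)(3) = 10.8 m/s
Δx = v₀t + ½at² = 13.5·3 + 0.5·-0.9·3² = 36.5 m

Phase 2 (accelerating): v₀ = 10.8 m/s, a = 0.7 m/s².
v = v₀ + at = 10.8 + (0.7)(11) = 18.5 m/s
Δx = v₀t + ½at² = 10.8·11 + 0.5·0.7·11² = 161 m
Distance in phase 2 = 161 m

161.15 m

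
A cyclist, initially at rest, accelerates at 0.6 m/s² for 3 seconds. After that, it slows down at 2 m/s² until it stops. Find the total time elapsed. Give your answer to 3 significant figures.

3.90 s

Phase 1 (accelerating): v₀ = 0 m/s, a = 0.6 m/s².
v = v₀ + at = 0 + (0.6)(3) = 1.80 m/s
Δx = v₀t + ½at² = 0·3 + 0.5·0.6·3² = 2.70 m

Phase 2 (decelerating): v₀ = 1.80 m/s, a = -2 m/s².
v = v₀ + at → t = (0 − 1.80) / -2 = 0.900 s
v² = v₀² + 2aΔx → Δx = (0² − 1.80²)/(2·-2) = 0.810 m
Total time = 3.00 + 0.900 = 3.90 s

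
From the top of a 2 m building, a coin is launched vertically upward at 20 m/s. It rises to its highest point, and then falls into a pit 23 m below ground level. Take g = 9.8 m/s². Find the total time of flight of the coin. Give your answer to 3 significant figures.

5.08 s

Phase 1 (rising): v₀ = 20.0 m/s, a = -9.8 m/s².
v = v₀ + at → t = (0 − 20.0) / -9.8 = 2.04 s
v² = v₀² + 2aΔx → Δx = (0² − 20.0²)/(2·-9.8) = 20.4 m

Phase 2 (falling): v₀ = 0 m/s, a = -9.8 m/s².
Falls 45.4 m from rest: t = √(2·45.4/9.8) = 3.04 s; v = g·t = 29.8 m/s.
Total time = 2.04 + 3.04 = 5.08 s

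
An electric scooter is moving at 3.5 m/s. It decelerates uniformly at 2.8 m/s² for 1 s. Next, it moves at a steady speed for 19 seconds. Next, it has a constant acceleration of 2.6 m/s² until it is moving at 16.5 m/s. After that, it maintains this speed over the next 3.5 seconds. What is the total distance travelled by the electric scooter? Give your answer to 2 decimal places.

Phase 1 (decelerating): v₀ = 3.50 m/s, a = -2.8 m/s².
v = v₀ + at = 3.50 + (-2.8)(1) = 0.700 m/s
Δx = v₀t + ½at² = 3.50·1 + 0.5·-2.8·1² = 2.10 m

Phase 2 (constant speed): v₀ = 0.700 m/s, a = 0 m/s².
v = v₀ + at = 0.700 + (0)(19) = 0.700 m/s
Δx = v₀t + ½at² = 0.700·19 + 0.5·0·19² = 13.3 m

Phase 3 (accelerating): v₀ = 0.700 m/s, a = 2.6 m/s².
v = v₀ + at → t = (16.5 − 0.700) / 2.6 = 6.08 s
v² = v₀² + 2aΔx → Δx = (16.5² − 0.700²)/(2·2.6) = 52.3 m

Phase 4 (constant speed): v₀ = 16.5 m/s, a = 0 m/s².
v = v₀ + at = 16.5 + (0)(3.5) = 16.5 m/s
Δx = v₀t + ½at² = 16.5·3.5 + 0.5·0·3.5² = 57.8 m
Total distance = 2.10 + 13.3 + 52.3 + 57.8 = 125 m

125.41 m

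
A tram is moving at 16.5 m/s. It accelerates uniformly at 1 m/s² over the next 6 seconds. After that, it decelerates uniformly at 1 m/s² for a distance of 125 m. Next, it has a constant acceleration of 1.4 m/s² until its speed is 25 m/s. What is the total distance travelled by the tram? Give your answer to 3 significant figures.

374 m

Phase 1 (accelerating): v₀ = 16.5 m/s, a = 1 m/s².
v = v₀ + at = 16.5 + (1)(6) = 22.5 m/s
Δx = v₀t + ½at² = 16.5·6 + 0.5·1·6² = 117 m

Phase 2 (decelerating): v₀ = 22.5 m/s, a = -1 m/s².
v² = v₀² + 2aΔx = 22.5² + 2·-1·125 = 256 → v = 16.0 m/s
t = (v − v₀)/a = (16.0 − 22.5)/-1 = 6.49 s

Phase 3 (accelerating): v₀ = 16.0 m/s, a = 1.4 m/s².
v = v₀ + at → t = (25 − 16.0) / 1.4 = 6.42 s
v² = v₀² + 2aΔx → Δx = (25² − 16.0²)/(2·1.4) = 132 m
Total distance = 117 + 125 + 132 = 374 m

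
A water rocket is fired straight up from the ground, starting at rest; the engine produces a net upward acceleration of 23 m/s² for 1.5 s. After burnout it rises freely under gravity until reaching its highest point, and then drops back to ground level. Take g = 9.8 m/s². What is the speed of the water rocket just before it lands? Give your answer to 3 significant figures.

41.2 m/s

Phase 1 (powered ascent): v₀ = 0 m/s, a = 23 m/s².
v = v₀ + at = 0 + (23)(1.5) = 34.5 m/s
Δx = v₀t + ½at² = 0·1.5 + 0.5·23·1.5² = 25.9 m

Phase 2 (coasting upward): v₀ = 34.5 m/s, a = -9.8 m/s².
v = v₀ + at → t = (0 − 34.5) / -9.8 = 3.52 s
v² = v₀² + 2aΔx → Δx = (0² − 34.5²)/(2·-9.8) = 60.7 m

Phase 3 (free fall): v₀ = 0 m/s, a = -9.8 m/s².
Falls 86.6 m from rest: t = √(2·86.6/9.8) = 4.20 s; v = g·t = 41.2 m/s.
Impact speed = 41.2 m/s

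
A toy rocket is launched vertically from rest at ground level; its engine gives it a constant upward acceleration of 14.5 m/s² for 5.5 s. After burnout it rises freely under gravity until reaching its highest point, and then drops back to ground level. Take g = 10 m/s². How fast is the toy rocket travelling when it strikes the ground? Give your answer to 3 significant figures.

104 m/s

Phase 1 (powered ascent): v₀ = 0 m/s, a = 14.5 m/s².
v = v₀ + at = 0 + (14.5)(5.5) = 79.8 m/s
Δx = v₀t + ½at² = 0·5.5 + 0.5·14.5·5.5² = 219 m

Phase 2 (coasting upward): v₀ = 79.8 m/s, a = -10 m/s².
v = v₀ + at → t = (0 − 79.8) / -10 = 7.97 s
v² = v₀² + 2aΔx → Δx = (0² − 79.8²)/(2·-10) = 318 m

Phase 3 (free fall): v₀ = 0 m/s, a = -10 m/s².
Falls 537 m from rest: t = √(2·537/10) = 10.4 s; v = g·t = 104 m/s.
Impact speed = 104 m/s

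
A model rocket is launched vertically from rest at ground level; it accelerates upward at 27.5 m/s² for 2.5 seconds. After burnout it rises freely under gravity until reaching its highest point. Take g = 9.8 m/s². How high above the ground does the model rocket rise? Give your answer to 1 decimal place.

Phase 1 (powered ascent): v₀ = 0 m/s, a = 27.5 m/s².
v = v₀ + at = 0 + (27.5)(2.5) = 68.8 m/s
Δx = v₀t + ½at² = 0·2.5 + 0.5·27.5·2.5² = 85.9 m

Phase 2 (coasting upward): v₀ = 68.8 m/s, a = -9.8 m/s².
v = v₀ + at → t = (0 − 68.8) / -9.8 = 7.02 s
v² = v₀² + 2aΔx → Δx = (0² − 68.8²)/(2·-9.8) = 241 m
Maximum height = 85.9 + 241 = 327 m

327.1 m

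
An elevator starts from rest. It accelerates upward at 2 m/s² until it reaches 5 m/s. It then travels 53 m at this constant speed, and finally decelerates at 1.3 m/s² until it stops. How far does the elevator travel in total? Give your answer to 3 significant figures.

Phase 1 (accelerating): v₀ = 0 m/s, a = 2 m/s².
v = v₀ + at → t = (5 − 0) / 2 = 2.50 s
v² = v₀² + 2aΔx → Δx = (5² − 0²)/(2·2) = 6.25 m

Phase 2 (constant speed): v₀ = 5.00 m/s, a = 0 m/s².
Constant speed: t = d/v = 53/5.00 = 10.6 s

Phase 3 (decelerating): v₀ = 5.00 m/s, a = -1.3 m/s².
v = v₀ + at → t = (0 − 5.00) / -1.3 = 3.85 s
v² = v₀² + 2aΔx → Δx = (0² − 5.00²)/(2·-1.3) = 9.62 m
Total distance = 6.25 + 53.0 + 9.62 = 68.9 m

68.9 m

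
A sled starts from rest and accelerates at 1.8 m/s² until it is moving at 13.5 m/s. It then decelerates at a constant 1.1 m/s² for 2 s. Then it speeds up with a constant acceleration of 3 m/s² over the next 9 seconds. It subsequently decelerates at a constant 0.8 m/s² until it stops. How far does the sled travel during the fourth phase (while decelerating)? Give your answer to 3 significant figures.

917 m

Phase 1 (accelerating): v₀ = 0 m/s, a = 1.8 m/s².
v = v₀ + at → t = (13.5 − 0) / 1.8 = 7.50 s
v² = v₀² + 2aΔx → Δx = (13.5² − 0²)/(2·1.8) = 50.6 m

Phase 2 (decelerating): v₀ = 13.5 m/s, a = -1.1 m/s².
v = v₀ + at = 13.5 + (-1.1)(2) = 11.3 m/s
Δx = v₀t + ½at² = 13.5·2 + 0.5·-1.1·2² = 24.8 m

Phase 3 (accelerating): v₀ = 11.3 m/s, a = 3 m/s².
v = v₀ + at = 11.3 + (3)(9) = 38.3 m/s
Δx = v₀t + ½at² = 11.3·9 + 0.5·3·9² = 223 m

Phase 4 (decelerating): v₀ = 38.3 m/s, a = -0.8 m/s².
v = v₀ + at → t = (0 − 38.3) / -0.8 = 47.9 s
v² = v₀² + 2aΔx → Δx = (0² − 38.3²)/(2·-0.8) = 917 m
Distance in phase 4 = 917 m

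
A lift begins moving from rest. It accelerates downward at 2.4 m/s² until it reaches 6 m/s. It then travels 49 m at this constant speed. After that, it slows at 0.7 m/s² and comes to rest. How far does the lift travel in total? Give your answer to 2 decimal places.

82.21 m

Phase 1 (accelerating): v₀ = 0 m/s, a = 2.4 m/s².
v = v₀ + at → t = (6 − 0) / 2.4 = 2.50 s
v² = v₀² + 2aΔx → Δx = (6² − 0²)/(2·2.4) = 7.50 m

Phase 2 (constant speed): v₀ = 6.00 m/s, a = 0 m/s².
Constant speed: t = d/v = 49/6.00 = 8.17 s

Phase 3 (decelerating): v₀ = 6.00 m/s, a = -0.7 m/s².
v = v₀ + at → t = (0 − 6.00) / -0.7 = 8.57 s
v² = v₀² + 2aΔx → Δx = (0² − 6.00²)/(2·-0.7) = 25.7 m
Total distance = 7.50 + 49.0 + 25.7 = 82.2 m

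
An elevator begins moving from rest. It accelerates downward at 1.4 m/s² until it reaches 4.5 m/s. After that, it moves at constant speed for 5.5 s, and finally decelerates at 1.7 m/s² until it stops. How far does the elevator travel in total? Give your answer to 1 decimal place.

Phase 1 (accelerating): v₀ = 0 m/s, a = 1.4 m/s².
v = v₀ + at → t = (4.5 − 0) / 1.4 = 3.21 s
v² = v₀² + 2aΔx → Δx = (4.5² − 0²)/(2·1.4) = 7.23 m

Phase 2 (constant speed): v₀ = 4.50 m/s, a = 0 m/s².
v = v₀ + at = 4.50 + (0)(5.5) = 4.50 m/s
Δx = v₀t + ½at² = 4.50·5.5 + 0.5·0·5.5² = 24.8 m

Phase 3 (decelerating): v₀ = 4.50 m/s, a = -1.7 m/s².
v = v₀ + at → t = (0 − 4.50) / -1.7 = 2.65 s
v² = v₀² + 2aΔx → Δx = (0² − 4.50²)/(2·-1.7) = 5.96 m
Total distance = 7.23 + 24.8 + 5.96 = 37.9 m

37.9 m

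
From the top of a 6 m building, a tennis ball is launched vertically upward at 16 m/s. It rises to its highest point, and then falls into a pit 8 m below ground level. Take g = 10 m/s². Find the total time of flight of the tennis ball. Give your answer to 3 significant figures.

Phase 1 (rising): v₀ = 16.0 m/s, a = -10 m/s².
v = v₀ + at → t = (0 − 16.0) / -10 = 1.60 s
v² = v₀² + 2aΔx → Δx = (0² − 16.0²)/(2·-10) = 12.8 m

Phase 2 (falling): v₀ = 0 m/s, a = -10 m/s².
Falls 26.8 m from rest: t = √(2·26.8/10) = 2.32 s; v = g·t = 23.2 m/s.
Total time = 1.60 + 2.32 = 3.92 s

3.92 s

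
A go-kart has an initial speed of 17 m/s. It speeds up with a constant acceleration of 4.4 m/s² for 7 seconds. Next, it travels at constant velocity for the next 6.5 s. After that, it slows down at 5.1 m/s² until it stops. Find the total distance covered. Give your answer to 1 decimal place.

Phase 1 (accelerating): v₀ = 17.0 m/s, a = 4.4 m/s².
v = v₀ + at = 17.0 + (4.4)(7) = 47.8 m/s
Δx = v₀t + ½at² = 17.0·7 + 0.5·4.4·7² = 227 m

Phase 2 (constant speed): v₀ = 47.8 m/s, a = 0 m/s².
v = v₀ + at = 47.8 + (0)(6.5) = 47.8 m/s
Δx = v₀t + ½at² = 47.8·6.5 + 0.5·0·6.5² = 311 m

Phase 3 (decelerating): v₀ = 47.8 m/s, a = -5.1 m/s².
v = v₀ + at → t = (0 − 47.8) / -5.1 = 9.37 s
v² = v₀² + 2aΔx → Δx = (0² − 47.8²)/(2·-5.1) = 224 m
Total distance = 227 + 311 + 224 = 762 m

761.5 m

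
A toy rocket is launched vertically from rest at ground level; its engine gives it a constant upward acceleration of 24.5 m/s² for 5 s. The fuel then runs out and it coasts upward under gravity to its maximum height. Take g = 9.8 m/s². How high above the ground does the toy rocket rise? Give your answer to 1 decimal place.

Phase 1 (powered ascent): v₀ = 0 m/s, a = 24.5 m/s².
v = v₀ + at = 0 + (24.5)(5) = 122 m/s
Δx = v₀t + ½at² = 0·5 + 0.5·24.5·5² = 306 m

Phase 2 (coasting upward): v₀ = 122 m/s, a = -9.8 m/s².
v = v₀ + at → t = (0 − 122) / -9.8 = 12.5 s
v² = v₀² + 2aΔx → Δx = (0² − 122²)/(2·-9.8) = 766 m
Maximum height = 306 + 766 = 1070 m

1071.9 m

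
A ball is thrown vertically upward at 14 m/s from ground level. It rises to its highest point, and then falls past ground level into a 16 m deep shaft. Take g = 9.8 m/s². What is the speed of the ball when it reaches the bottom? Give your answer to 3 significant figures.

22.6 m/s

Phase 1 (rising): v₀ = 14.0 m/s, a = -9.8 m/s².
v = v₀ + at → t = (0 − 14.0) / -9.8 = 1.43 s
v² = v₀² + 2aΔx → Δx = (0² − 14.0²)/(2·-9.8) = 10.0 m

Phase 2 (falling): v₀ = 0 m/s, a = -9.8 m/s².
Falls 26.0 m from rest: t = √(2·26.0/9.8) = 2.30 s; v = g·t = 22.6 m/s.
Final speed = 22.6 m/s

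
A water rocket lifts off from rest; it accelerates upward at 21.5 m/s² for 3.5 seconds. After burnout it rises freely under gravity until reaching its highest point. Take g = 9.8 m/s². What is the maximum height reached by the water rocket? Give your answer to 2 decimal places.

Phase 1 (powered ascent): v₀ = 0 m/s, a = 21.5 m/s².
v = v₀ + at = 0 + (21.5)(3.5) = 75.2 m/s
Δx = v₀t + ½at² = 0·3.5 + 0.5·21.5·3.5² = 132 m

Phase 2 (coasting upward): v₀ = 75.2 m/s, a = -9.8 m/s².
v = v₀ + at → t = (0 − 75.2) / -9.8 = 7.68 s
v² = v₀² + 2aΔx → Δx = (0² − 75.2²)/(2·-9.8) = 289 m
Maximum height = 132 + 289 = 421 m

420.59 m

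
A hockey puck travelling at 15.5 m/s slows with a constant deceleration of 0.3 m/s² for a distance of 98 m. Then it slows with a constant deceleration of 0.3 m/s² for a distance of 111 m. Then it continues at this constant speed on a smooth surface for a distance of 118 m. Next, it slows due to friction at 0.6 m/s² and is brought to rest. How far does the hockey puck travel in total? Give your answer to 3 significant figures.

Phase 1 (decelerating): v₀ = 15.5 m/s, a = -0.3 m/s².
v² = v₀² + 2aΔx = 15.5² + 2·-0.3·98 = 181 → v = 13.5 m/s
t = (v − v₀)/a = (13.5 − 15.5)/-0.3 = 6.77 s

Phase 2 (decelerating): v₀ = 13.5 m/s, a = -0.3 m/s².
v² = v₀² + 2aΔx = 13.5² + 2·-0.3·111 = 115 → v = 10.7 m/s
t = (v − v₀)/a = (10.7 − 13.5)/-0.3 = 9.18 s

Phase 3 (constant speed): v₀ = 10.7 m/s, a = 0 m/s².
Constant speed: t = d/v = 118/10.7 = 11.0 s

Phase 4 (decelerating): v₀ = 10.7 m/s, a = -0.6 m/s².
v = v₀ + at → t = (0 − 10.7) / -0.6 = 17.9 s
v² = v₀² + 2aΔx → Δx = (0² − 10.7²)/(2·-0.6) = 95.7 m
Total distance = 98.0 + 111 + 118 + 95.7 = 423 m

423 m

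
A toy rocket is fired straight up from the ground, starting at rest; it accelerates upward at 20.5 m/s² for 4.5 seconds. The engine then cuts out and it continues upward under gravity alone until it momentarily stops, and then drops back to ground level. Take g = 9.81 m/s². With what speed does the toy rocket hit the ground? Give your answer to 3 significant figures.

112 m/s

Phase 1 (powered ascent): v₀ = 0 m/s, a = 20.5 m/s².
v = v₀ + at = 0 + (20.5)(4.5) = 92.2 m/s
Δx = v₀t + ½at² = 0·4.5 + 0.5·20.5·4.5² = 208 m

Phase 2 (coasting upward): v₀ = 92.2 m/s, a = -9.81 m/s².
v = v₀ + at → t = (0 − 92.2) / -9.81 = 9.40 s
v² = v₀² + 2aΔx → Δx = (0² − 92.2²)/(2·-9.81) = 434 m

Phase 3 (free fall): v₀ = 0 m/s, a = -9.81 m/s².
Falls 641 m from rest: t = √(2·641/9.81) = 11.4 s; v = g·t = 112 m/s.
Impact speed = 112 m/s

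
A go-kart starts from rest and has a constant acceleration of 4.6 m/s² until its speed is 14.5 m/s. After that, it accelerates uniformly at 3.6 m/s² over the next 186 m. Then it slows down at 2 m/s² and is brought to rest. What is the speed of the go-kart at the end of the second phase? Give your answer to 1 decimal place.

39.4 m/s

Phase 1 (accelerating): v₀ = 0 m/s, a = 4.6 m/s².
v = v₀ + at → t = (14.5 − 0) / 4.6 = 3.15 s
v² = v₀² + 2aΔx → Δx = (14.5² − 0²)/(2·4.6) = 22.9 m

Phase 2 (accelerating): v₀ = 14.5 m/s, a = 3.6 m/s².
v² = v₀² + 2aΔx = 14.5² + 2·3.6·186 = 1550 → v = 39.4 m/s
t = (v − v₀)/a = (39.4 − 14.5)/3.6 = 6.91 s
Speed at end of phase 2 = 39.4 m/s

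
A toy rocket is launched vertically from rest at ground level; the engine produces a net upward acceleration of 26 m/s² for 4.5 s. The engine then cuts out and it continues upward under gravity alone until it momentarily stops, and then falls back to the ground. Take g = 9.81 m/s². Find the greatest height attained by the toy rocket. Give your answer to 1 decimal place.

Phase 1 (powered ascent): v₀ = 0 m/s, a = 26 m/s².
v = v₀ + at = 0 + (26)(4.5) = 117 m/s
Δx = v₀t + ½at² = 0·4.5 + 0.5·26·4.5² = 263 m

Phase 2 (coasting upward): v₀ = 117 m/s, a = -9.81 m/s².
v = v₀ + at → t = (0 − 117) / -9.81 = 11.9 s
v² = v₀² + 2aΔx → Δx = (0² − 117²)/(2·-9.81) = 698 m
Maximum height = 263 + 698 = 961 m

961.0 m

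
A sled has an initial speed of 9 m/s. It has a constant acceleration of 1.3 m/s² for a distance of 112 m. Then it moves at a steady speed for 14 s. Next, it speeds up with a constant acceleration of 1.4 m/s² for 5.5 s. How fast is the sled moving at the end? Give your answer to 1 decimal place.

27.0 m/s

Phase 1 (accelerating): v₀ = 9.00 m/s, a = 1.3 m/s².
v² = v₀² + 2aΔx = 9.00² + 2·1.3·112 = 372 → v = 19.3 m/s
t = (v − v₀)/a = (19.3 − 9.00)/1.3 = 7.92 s

Phase 2 (constant speed): v₀ = 19.3 m/s, a = 0 m/s².
v = v₀ + at = 19.3 + (0)(14) = 19.3 m/s
Δx = v₀t + ½at² = 19.3·14 + 0.5·0·14² = 270 m

Phase 3 (accelerating): v₀ = 19.3 m/s, a = 1.4 m/s².
v = v₀ + at = 19.3 + (1.4)(5.5) = 27.0 m/s
Δx = v₀t + ½at² = 19.3·5.5 + 0.5·1.4·5.5² = 127 m
Final speed = 27.0 m/s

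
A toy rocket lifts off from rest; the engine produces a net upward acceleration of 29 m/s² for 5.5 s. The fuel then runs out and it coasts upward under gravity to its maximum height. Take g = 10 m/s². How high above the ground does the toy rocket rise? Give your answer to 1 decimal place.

1710.6 m

Phase 1 (powered ascent): v₀ = 0 m/s, a = 29 m/s².
v = v₀ + at = 0 + (29)(5.5) = 160 m/s
Δx = v₀t + ½at² = 0·5.5 + 0.5·29·5.5² = 439 m

Phase 2 (coasting upward): v₀ = 160 m/s, a = -10 m/s².
v = v₀ + at → t = (0 − 160) / -10 = 15.9 s
v² = v₀² + 2aΔx → Δx = (0² − 160²)/(2·-10) = 1270 m
Maximum height = 439 + 1270 = 1710 m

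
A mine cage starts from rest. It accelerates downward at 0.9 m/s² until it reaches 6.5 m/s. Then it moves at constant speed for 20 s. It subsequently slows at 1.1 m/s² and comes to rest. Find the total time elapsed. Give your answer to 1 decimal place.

33.1 s

Phase 1 (accelerating): v₀ = 0 m/s, a = 0.9 m/s².
v = v₀ + at → t = (6.5 − 0) / 0.9 = 7.22 s
v² = v₀² + 2aΔx → Δx = (6.5² − 0²)/(2·0.9) = 23.5 m

Phase 2 (constant speed): v₀ = 6.50 m/s, a = 0 m/s².
v = v₀ + at = 6.50 + (0)(20) = 6.50 m/s
Δx = v₀t + ½at² = 6.50·20 + 0.5·0·20² = 130 m

Phase 3 (decelerating): v₀ = 6.50 m/s, a = -1.1 m/s².
v = v₀ + at → t = (0 − 6.50) / -1.1 = 5.91 s
v² = v₀² + 2aΔx → Δx = (0² − 6.50²)/(2·-1.1) = 19.2 m
Total time = 7.22 + 20.0 + 5.91 = 33.1 s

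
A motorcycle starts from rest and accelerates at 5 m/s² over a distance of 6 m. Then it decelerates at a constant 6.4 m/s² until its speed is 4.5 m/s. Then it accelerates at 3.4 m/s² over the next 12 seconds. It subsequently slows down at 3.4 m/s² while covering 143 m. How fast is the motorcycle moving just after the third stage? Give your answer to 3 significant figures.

45.3 m/s

Phase 1 (accelerating): v₀ = 0 m/s, a = 5 m/s².
v² = v₀² + 2aΔx = 0² + 2·5·6 = 60.0 → v = 7.75 m/s
t = (v − v₀)/a = (7.75 − 0)/5 = 1.55 s

Phase 2 (decelerating): v₀ = 7.75 m/s, a = -6.4 m/s².
v = v₀ + at → t = (4.5 − 7.75) / -6.4 = 0.507 s
v² = v₀² + 2aΔx → Δx = (4.5² − 7.75²)/(2·-6.4) = 3.11 m

Phase 3 (accelerating): v₀ = 4.50 m/s, a = 3.4 m/s².
v = v₀ + at = 4.50 + (3.4)(12) = 45.3 m/s
Δx = v₀t + ½at² = 4.50·12 + 0.5·3.4·12² = 299 m
Speed at end of phase 3 = 45.3 m/s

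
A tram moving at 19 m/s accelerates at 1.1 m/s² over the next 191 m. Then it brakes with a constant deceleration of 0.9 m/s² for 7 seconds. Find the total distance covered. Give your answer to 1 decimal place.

364.6 m

Phase 1 (accelerating): v₀ = 19.0 m/s, a = 1.1 m/s².
v² = v₀² + 2aΔx = 19.0² + 2·1.1·191 = 781 → v = 27.9 m/s
t = (v − v₀)/a = (27.9 − 19.0)/1.1 = 8.14 s

Phase 2 (decelerating): v₀ = 27.9 m/s, a = -0.9 m/s².
v = v₀ + at = 27.9 + (-0.9)(7) = 21.6 m/s
Δx = v₀t + ½at² = 27.9·7 + 0.5·-0.9·7² = 174 m
Total distance = 191 + 174 = 365 m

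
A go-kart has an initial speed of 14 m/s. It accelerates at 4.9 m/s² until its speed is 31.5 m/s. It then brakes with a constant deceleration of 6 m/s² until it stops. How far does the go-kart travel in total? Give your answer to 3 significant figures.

Phase 1 (accelerating): v₀ = 14.0 m/s, a = 4.9 m/s².
v = v₀ + at → t = (31.5 − 14.0) / 4.9 = 3.57 s
v² = v₀² + 2aΔx → Δx = (31.5² − 14.0²)/(2·4.9) = 81.2 m

Phase 2 (decelerating): v₀ = 31.5 m/s, a = -6 m/s².
v = v₀ + at → t = (0 − 31.5) / -6 = 5.25 s
v² = v₀² + 2aΔx → Δx = (0² − 31.5²)/(2·-6) = 82.7 m
Total distance = 81.2 + 82.7 = 164 m

164 m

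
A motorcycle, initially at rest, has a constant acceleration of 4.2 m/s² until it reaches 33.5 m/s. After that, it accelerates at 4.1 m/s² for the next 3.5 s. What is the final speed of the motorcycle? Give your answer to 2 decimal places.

Phase 1 (accelerating): v₀ = 0 m/s, a = 4.2 m/s².
v = v₀ + at → t = (33.5 − 0) / 4.2 = 7.98 s
v² = v₀² + 2aΔx → Δx = (33.5² − 0²)/(2·4.2) = 134 m

Phase 2 (accelerating): v₀ = 33.5 m/s, a = 4.1 m/s².
v = v₀ + at = 33.5 + (4.1)(3.5) = 47.8 m/s
Δx = v₀t + ½at² = 33.5·3.5 + 0.5·4.1·3.5² = 142 m
Final speed = 47.8 m/s

47.85 m/s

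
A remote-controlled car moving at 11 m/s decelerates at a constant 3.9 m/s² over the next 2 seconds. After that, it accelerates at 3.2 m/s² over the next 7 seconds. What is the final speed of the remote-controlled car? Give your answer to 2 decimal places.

Phase 1 (decelerating): v₀ = 11.0 m/s, a = -3.9 m/s².
v = v₀ + at = 11.0 + (-3.9)(2) = 3.20 m/s
Δx = v₀t + ½at² = 11.0·2 + 0.5·-3.9·2² = 14.2 m

Phase 2 (accelerating): v₀ = 3.20 m/s, a = 3.2 m/s².
v = v₀ + at = 3.20 + (3.2)(7) = 25.6 m/s
Δx = v₀t + ½at² = 3.20·7 + 0.5·3.2·7² = 101 m
Final speed = 25.6 m/s

25.60 m/s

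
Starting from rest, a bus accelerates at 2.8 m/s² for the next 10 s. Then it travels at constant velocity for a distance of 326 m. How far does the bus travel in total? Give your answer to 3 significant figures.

Phase 1 (accelerating): v₀ = 0 m/s, a = 2.8 m/s².
v = v₀ + at = 0 + (2.8)(10) = 28.0 m/s
Δx = v₀t + ½at² = 0·10 + 0.5·2.8·10² = 140 m

Phase 2 (constant speed): v₀ = 28.0 m/s, a = 0 m/s².
Constant speed: t = d/v = 326/28.0 = 11.6 s
Total distance = 140 + 326 = 466 m

466 m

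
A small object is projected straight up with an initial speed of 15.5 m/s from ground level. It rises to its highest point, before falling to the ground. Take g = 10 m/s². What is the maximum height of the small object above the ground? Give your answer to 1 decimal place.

12.0 m

Phase 1 (rising): v₀ = 15.5 m/s, a = -10 m/s².
v = v₀ + at → t = (0 − 15.5) / -10 = 1.55 s
v² = v₀² + 2aΔx → Δx = (0² − 15.5²)/(2·-10) = 12.0 m
Maximum height = 12.0 m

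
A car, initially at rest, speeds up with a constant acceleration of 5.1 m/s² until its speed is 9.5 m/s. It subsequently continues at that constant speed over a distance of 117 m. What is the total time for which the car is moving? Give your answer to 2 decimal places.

Phase 1 (accelerating): v₀ = 0 m/s, a = 5.1 m/s².
v = v₀ + at → t = (9.5 − 0) / 5.1 = 1.86 s
v² = v₀² + 2aΔx → Δx = (9.5² − 0²)/(2·5.1) = 8.85 m

Phase 2 (constant speed): v₀ = 9.50 m/s, a = 0 m/s².
Constant speed: t = d/v = 117/9.50 = 12.3 s
Total time = 1.86 + 12.3 = 14.2 s

14.18 s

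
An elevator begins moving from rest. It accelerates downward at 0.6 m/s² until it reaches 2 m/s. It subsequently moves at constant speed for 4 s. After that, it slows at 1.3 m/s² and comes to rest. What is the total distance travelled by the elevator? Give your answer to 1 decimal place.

12.9 m

Phase 1 (accelerating): v₀ = 0 m/s, a = 0.6 m/s².
v = v₀ + at → t = (2 − 0) / 0.6 = 3.33 s
v² = v₀² + 2aΔx → Δx = (2² − 0²)/(2·0.6) = 3.33 m

Phase 2 (constant speed): v₀ = 2.00 m/s, a = 0 m/s².
v = v₀ + at = 2.00 + (0)(4) = 2.00 m/s
Δx = v₀t + ½at² = 2.00·4 + 0.5·0·4² = 8.00 m

Phase 3 (decelerating): v₀ = 2.00 m/s, a = -1.3 m/s².
v = v₀ + at → t = (0 − 2.00) / -1.3 = 1.54 s
v² = v₀² + 2aΔx → Δx = (0² − 2.00²)/(2·-1.3) = 1.54 m
Total distance = 3.33 + 8.00 + 1.54 = 12.9 m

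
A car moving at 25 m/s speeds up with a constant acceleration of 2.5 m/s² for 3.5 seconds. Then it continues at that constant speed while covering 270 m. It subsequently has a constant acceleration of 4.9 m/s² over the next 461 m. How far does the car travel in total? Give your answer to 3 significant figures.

Phase 1 (accelerating): v₀ = 25.0 m/s, a = 2.5 m/s².
v = v₀ + at = 25.0 + (2.5)(3.5) = 33.8 m/s
Δx = v₀t + ½at² = 25.0·3.5 + 0.5·2.5·3.5² = 103 m

Phase 2 (constant speed): v₀ = 33.8 m/s, a = 0 m/s².
Constant speed: t = d/v = 270/33.8 = 8.00 s

Phase 3 (accelerating): v₀ = 33.8 m/s, a = 4.9 m/s².
v² = v₀² + 2aΔx = 33.8² + 2·4.9·461 = 5660 → v = 75.2 m/s
t = (v − v₀)/a = (75.2 − 33.8)/4.9 = 8.46 s
Total distance = 103 + 270 + 461 = 834 m

834 m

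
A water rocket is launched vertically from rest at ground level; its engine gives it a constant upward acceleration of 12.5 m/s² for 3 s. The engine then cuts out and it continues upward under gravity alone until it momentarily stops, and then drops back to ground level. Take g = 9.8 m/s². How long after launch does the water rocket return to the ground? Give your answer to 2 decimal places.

11.94 s

Phase 1 (powered ascent): v₀ = 0 m/s, a = 12.5 m/s².
v = v₀ + at = 0 + (12.5)(3) = 37.5 m/s
Δx = v₀t + ½at² = 0·3 + 0.5·12.5·3² = 56.2 m

Phase 2 (coasting upward): v₀ = 37.5 m/s, a = -9.8 m/s².
v = v₀ + at → t = (0 − 37.5) / -9.8 = 3.83 s
v² = v₀² + 2aΔx → Δx = (0² − 37.5²)/(2·-9.8) = 71.7 m

Phase 3 (free fall): v₀ = 0 m/s, a = -9.8 m/s².
Falls 128 m from rest: t = √(2·128/9.8) = 5.11 s; v = g·t = 50.1 m/s.
Total time = 3.00 + 3.83 + 5.11 = 11.9 s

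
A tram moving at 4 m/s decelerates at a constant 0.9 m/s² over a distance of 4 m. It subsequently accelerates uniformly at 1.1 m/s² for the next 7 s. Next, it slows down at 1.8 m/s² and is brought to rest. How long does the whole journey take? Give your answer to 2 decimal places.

14.07 s

Phase 1 (decelerating): v₀ = 4.00 m/s, a = -0.9 m/s².
v² = v₀² + 2aΔx = 4.00² + 2·-0.9·4 = 8.80 → v = 2.97 m/s
t = (v − v₀)/a = (2.97 − 4.00)/-0.9 = 1.15 s

Phase 2 (accelerating): v₀ = 2.97 m/s, a = 1.1 m/s².
v = v₀ + at = 2.97 + (1.1)(7) = 10.7 m/s
Δx = v₀t + ½at² = 2.97·7 + 0.5·1.1·7² = 47.7 m

Phase 3 (decelerating): v₀ = 10.7 m/s, a = -1.8 m/s².
v = v₀ + at → t = (0 − 10.7) / -1.8 = 5.93 s
v² = v₀² + 2aΔx → Δx = (0² − 10.7²)/(2·-1.8) = 31.6 m
Total time = 1.15 + 7.00 + 5.93 = 14.1 s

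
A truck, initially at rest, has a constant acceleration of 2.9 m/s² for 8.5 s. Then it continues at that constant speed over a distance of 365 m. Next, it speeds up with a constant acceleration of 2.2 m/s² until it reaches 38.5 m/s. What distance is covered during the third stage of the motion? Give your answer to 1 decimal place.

Phase 1 (accelerating): v₀ = 0 m/s, a = 2.9 m/s².
v = v₀ + at = 0 + (2.9)(8.5) = 24.6 m/s
Δx = v₀t + ½at² = 0·8.5 + 0.5·2.9·8.5² = 105 m

Phase 2 (constant speed): v₀ = 24.6 m/s, a = 0 m/s².
Constant speed: t = d/v = 365/24.6 = 14.8 s

Phase 3 (accelerating): v₀ = 24.6 m/s, a = 2.2 m/s².
v = v₀ + at → t = (38.5 − 24.6) / 2.2 = 6.30 s
v² = v₀² + 2aΔx → Δx = (38.5² − 24.6²)/(2·2.2) = 199 m
Distance in phase 3 = 199 m

198.8 m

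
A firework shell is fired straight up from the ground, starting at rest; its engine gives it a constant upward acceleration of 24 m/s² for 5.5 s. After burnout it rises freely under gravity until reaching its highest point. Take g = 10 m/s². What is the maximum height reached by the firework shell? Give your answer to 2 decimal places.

1234.20 m

Phase 1 (powered ascent): v₀ = 0 m/s, a = 24 m/s².
v = v₀ + at = 0 + (24)(5.5) = 132 m/s
Δx = v₀t + ½at² = 0·5.5 + 0.5·24·5.5² = 363 m

Phase 2 (coasting upward): v₀ = 132 m/s, a = -10 m/s².
v = v₀ + at → t = (0 − 132) / -10 = 13.2 s
v² = v₀² + 2aΔx → Δx = (0² − 132²)/(2·-10) = 871 m
Maximum height = 363 + 871 = 1230 m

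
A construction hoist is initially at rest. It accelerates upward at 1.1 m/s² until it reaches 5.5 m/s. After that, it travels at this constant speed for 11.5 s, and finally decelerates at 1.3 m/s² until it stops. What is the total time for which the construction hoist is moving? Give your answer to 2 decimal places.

Phase 1 (accelerating): v₀ = 0 m/s, a = 1.1 m/s².
v = v₀ + at → t = (5.5 − 0) / 1.1 = 5.00 s
v² = v₀² + 2aΔx → Δx = (5.5² − 0²)/(2·1.1) = 13.7 m

Phase 2 (constant speed): v₀ = 5.50 m/s, a = 0 m/s².
v = v₀ + at = 5.50 + (0)(11.5) = 5.50 m/s
Δx = v₀t + ½at² = 5.50·11.5 + 0.5·0·11.5² = 63.2 m

Phase 3 (decelerating): v₀ = 5.50 m/s, a = -1.3 m/s².
v = v₀ + at → t = (0 − 5.50) / -1.3 = 4.23 s
v² = v₀² + 2aΔx → Δx = (0² − 5.50²)/(2·-1.3) = 11.6 m
Total time = 5.00 + 11.5 + 4.23 = 20.7 s

20.73 s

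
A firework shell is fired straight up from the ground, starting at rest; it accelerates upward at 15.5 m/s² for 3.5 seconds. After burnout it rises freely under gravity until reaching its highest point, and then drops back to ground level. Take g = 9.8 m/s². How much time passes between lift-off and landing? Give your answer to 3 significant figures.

Phase 1 (powered ascent): v₀ = 0 m/s, a = 15.5 m/s².
v = v₀ + at = 0 + (15.5)(3.5) = 54.2 m/s
Δx = v₀t + ½at² = 0·3.5 + 0.5·15.5·3.5² = 94.9 m

Phase 2 (coasting upward): v₀ = 54.2 m/s, a = -9.8 m/s².
v = v₀ + at → t = (0 − 54.2) / -9.8 = 5.54 s
v² = v₀² + 2aΔx → Δx = (0² − 54.2²)/(2·-9.8) = 150 m

Phase 3 (free fall): v₀ = 0 m/s, a = -9.8 m/s².
Falls 245 m from rest: t = √(2·245/9.8) = 7.07 s; v = g·t = 69.3 m/s.
Total time = 3.50 + 5.54 + 7.07 = 16.1 s

16.1 s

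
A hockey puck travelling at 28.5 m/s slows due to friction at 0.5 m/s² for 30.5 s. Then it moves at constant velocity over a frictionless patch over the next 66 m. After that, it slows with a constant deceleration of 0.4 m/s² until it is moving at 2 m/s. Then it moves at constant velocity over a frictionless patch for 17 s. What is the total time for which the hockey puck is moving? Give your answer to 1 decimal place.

80.6 s

Phase 1 (decelerating): v₀ = 28.5 m/s, a = -0.5 m/s².
v = v₀ + at = 28.5 + (-0.5)(30.5) = 13.2 m/s
Δx = v₀t + ½at² = 28.5·30.5 + 0.5·-0.5·30.5² = 637 m

Phase 2 (constant speed): v₀ = 13.2 m/s, a = 0 m/s².
Constant speed: t = d/v = 66/13.2 = 4.98 s

Phase 3 (decelerating): v₀ = 13.2 m/s, a = -0.4 m/s².
v = v₀ + at → t = (2 − 13.2) / -0.4 = 28.1 s
v² = v₀² + 2aΔx → Δx = (2² − 13.2²)/(2·-0.4) = 214 m

Phase 4 (constant speed): v₀ = 2.00 m/s, a = 0 m/s².
v = v₀ + at = 2.00 + (0)(17) = 2.00 m/s
Δx = v₀t + ½at² = 2.00·17 + 0.5·0·17² = 34.0 m
Total time = 30.5 + 4.98 + 28.1 + 17.0 = 80.6 s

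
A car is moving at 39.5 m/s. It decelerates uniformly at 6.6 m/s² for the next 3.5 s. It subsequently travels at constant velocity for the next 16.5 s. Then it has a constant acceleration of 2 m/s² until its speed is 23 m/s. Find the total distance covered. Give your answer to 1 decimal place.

Phase 1 (decelerating): v₀ = 39.5 m/s, a = -6.6 m/s².
v = v₀ + at = 39.5 + (-6.6)(3.5) = 16.4 m/s
Δx = v₀t + ½at² = 39.5·3.5 + 0.5·-6.6·3.5² = 97.8 m

Phase 2 (constant speed): v₀ = 16.4 m/s, a = 0 m/s².
v = v₀ + at = 16.4 + (0)(16.5) = 16.4 m/s
Δx = v₀t + ½at² = 16.4·16.5 + 0.5·0·16.5² = 271 m

Phase 3 (accelerating): v₀ = 16.4 m/s, a = 2 m/s².
v = v₀ + at → t = (23 − 16.4) / 2 = 3.30 s
v² = v₀² + 2aΔx → Δx = (23² − 16.4²)/(2·2) = 65.0 m
Total distance = 97.8 + 271 + 65.0 = 433 m

433.4 m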